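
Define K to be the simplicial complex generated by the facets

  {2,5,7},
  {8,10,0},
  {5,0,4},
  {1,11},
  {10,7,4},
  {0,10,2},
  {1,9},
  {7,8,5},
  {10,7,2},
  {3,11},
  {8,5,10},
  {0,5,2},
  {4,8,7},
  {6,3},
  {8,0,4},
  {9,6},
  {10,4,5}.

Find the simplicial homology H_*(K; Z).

Fix the vertex order 0 < 1 < 2 < 3 < 4 < 5 < 6 < 7 < 8 < 9 < 10 < 11 and write every simplex with vertices in increasing order. Then dim K = 2 and the simplices of K are:

  0-simplices (12): [0], [1], [2], [3], [4], [5], [6], [7], [8], [9], [10], [11]
  1-simplices (23): (23 of them)
  2-simplices (12): [0,2,5], [0,2,10], [0,4,5], [0,4,8], [0,8,10], [2,5,7], [2,7,10], [4,5,10], [4,7,8], [4,7,10], [5,7,8], [5,8,10]

so the chain groups are C_0 ≅ Z^12, C_1 ≅ Z^23, C_2 ≅ Z^12.

Boundary ∂_1: C_1 → C_0 maps an edge to its endpoints' difference, ∂[p,q] = q − p. For instance
  ∂[7,10] = [10] − [7].
As a 12×23 matrix over Z this has rank 10, with invariant factors (1,1,1,1,1,1,1,1,1,1).

∂_2: C_2 → C_1 maps a triangle to the signed sum of its edges. For instance
  ∂[5,7,8] = [7,8] − [5,8] + [5,7],
  ∂[4,7,10] = [7,10] − [4,10] + [4,7].
The 23×12 boundary matrix has rank 12 and Smith normal form diag(1,1,1,1,1,1,1,1,1,1,1,2).

Computing H_k = (kernel of ∂_k) / (image of ∂_{k+1}):

  H_0: rank C_0 − rank ∂_1 = 12 − 10 = 2, and the invariant factors of ∂_1 are all 1, so H_0 = Z^2.
  H_1: rank ker ∂_1 − rank ∂_2 = (23 − 10) − 12 = 1, and ∂_2 has invariant factor 2 > 1, so H_1 = Z ⊕ Z/2.
  H_2: rank ker ∂_2 − rank ∂_3 = (12 − 12) − 0 = 0, and there is no ∂_3, so H_2 = 0.

H_0 ≅ Z^2,  H_1 ≅ Z ⊕ Z/2,  H_2 = 0.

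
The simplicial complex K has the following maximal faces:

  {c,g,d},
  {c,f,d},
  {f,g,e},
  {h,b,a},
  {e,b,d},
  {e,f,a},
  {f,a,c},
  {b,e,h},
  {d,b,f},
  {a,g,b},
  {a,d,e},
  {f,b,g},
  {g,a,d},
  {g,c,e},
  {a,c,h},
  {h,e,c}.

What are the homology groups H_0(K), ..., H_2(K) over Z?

Fix the vertex order a < b < c < d < e < f < g < h and write every simplex with vertices in increasing order. Then dim K = 2 and the simplices of K are:

  0-simplices (8): a, b, c, d, e, f, g, h
  1-simplices (24): ab, ac, ad, ae, af, ag, ah, bd, be, bf, bg, bh, cd, ce, cf, cg, ch, de, df, dg, ef, eg, eh, fg
  2-simplices (16): abg, abh, acf, ach, ade, adg, aef, bde, bdf, beh, bfg, cdf, cdg, ceg, ceh, efg

so the chain groups are C_0 ≅ Z^8, C_1 ≅ Z^24, C_2 ≅ Z^16.

The boundary map ∂_1: C_1 → C_0 sends each edge [p,q] (with p < q) to q − p.
The 8×24 boundary matrix has rank 7 and Smith normal form diag(1,1,1,1,1,1,1).

Boundary ∂_2: C_2 → C_1 maps a triangle to the signed sum of its edges. For instance
  ∂beh = eh − bh + be,
  ∂bfg = fg − bg + bf.
The resulting 24×16 matrix has rank 15, and its Smith normal form has invariant factors (1,1,1,1,1,1,1,1,1,1,1,1,1,1,1).

Reading off H_k = ker ∂_k / im ∂_{k+1}:

  H_0: rank C_0 − rank ∂_1 = 8 − 7 = 1, and the invariant factors of ∂_1 are all 1, so H_0 = Z.
  H_1: rank ker ∂_1 − rank ∂_2 = (24 − 7) − 15 = 2, and the invariant factors of ∂_2 are all 1, so H_1 = Z^2.
  H_2: rank ker ∂_2 − rank ∂_3 = (16 − 15) − 0 = 1, and there is no ∂_3, so H_2 = Z.

H_0 ≅ Z,  H_1 ≅ Z^2,  H_2 ≅ Z.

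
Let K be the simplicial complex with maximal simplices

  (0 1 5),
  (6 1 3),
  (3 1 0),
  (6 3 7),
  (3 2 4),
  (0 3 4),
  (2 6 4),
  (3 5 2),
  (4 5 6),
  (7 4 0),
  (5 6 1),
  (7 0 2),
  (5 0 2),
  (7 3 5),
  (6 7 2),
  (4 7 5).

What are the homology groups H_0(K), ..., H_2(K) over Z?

H_0 ≅ Z,  H_1 ≅ Z^2,  H_2 ≅ Z.

K has 8 vertices, 24 edges, 16 triangles.
rank ∂_0 = 0, rank ∂_1 = 7 ⇒ b_0 = 8 − 0 − 7 = 1; all invariant factors of ∂_1 are 1 so no torsion. So H_0 ≅ Z.
rank ∂_1 = 7, rank ∂_2 = 15 ⇒ b_1 = 24 − 7 − 15 = 2; all invariant factors of ∂_2 are 1 so no torsion. So H_1 ≅ Z^2.
rank ∂_2 = 15, rank ∂_3 = 0 ⇒ b_2 = 16 − 15 − 0 = 1. So H_2 ≅ Z.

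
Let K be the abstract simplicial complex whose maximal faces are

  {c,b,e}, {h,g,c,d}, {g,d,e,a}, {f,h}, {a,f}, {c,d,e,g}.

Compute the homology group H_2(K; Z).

We work with the vertex ordering a < b < c < d < e < f < g < h. The simplices of K, each written with vertices in increasing order, are:

  0-simplices (8): a, b, c, d, e, f, g, h
  1-simplices (16): ad, ae, af, ag, bc, be, cd, ce, cg, ch, de, dg, dh, eg, fh, gh
  2-simplices (11): ade, adg, aeg, bce, cde, cdg, cdh, ceg, cgh, deg, dgh
  3-simplices (3): adeg, cdeg, cdgh

so the chain groups are C_0 ≅ Z^8, C_1 ≅ Z^16, C_2 ≅ Z^11, C_3 ≅ Z^3.

∂_1: C_1 → C_0 is given by ∂[p,q] = [q] − [p].
The 8×16 boundary matrix has rank 7 and Smith normal form diag(1,1,1,1,1,1,1).

∂_2: C_2 → C_1 maps a triangle to the signed sum of its edges. For instance
  ∂cdh = dh − ch + cd,
  ∂deg = eg − dg + de.
The resulting 16×11 matrix has rank 8, and its Smith normal form has invariant factors (1,1,1,1,1,1,1,1).

Boundary ∂_3: C_3 → C_2 sends each 3-simplex σ to the alternating sum Σ_i (−1)^i (σ with its i-th vertex removed). For instance
  ∂cdeg = deg − ceg + cdg − cde,
  ∂adeg = deg − aeg + adg − ade.
As a 11×3 matrix over Z this has rank 3, with invariant factors (1,1,1).

Computing H_k = (kernel of ∂_k) / (image of ∂_{k+1}):

  H_2: rank ker ∂_2 − rank ∂_3 = (11 − 8) − 3 = 0, and the invariant factors of ∂_3 are all 1, so H_2 = 0.

H_2 = 0.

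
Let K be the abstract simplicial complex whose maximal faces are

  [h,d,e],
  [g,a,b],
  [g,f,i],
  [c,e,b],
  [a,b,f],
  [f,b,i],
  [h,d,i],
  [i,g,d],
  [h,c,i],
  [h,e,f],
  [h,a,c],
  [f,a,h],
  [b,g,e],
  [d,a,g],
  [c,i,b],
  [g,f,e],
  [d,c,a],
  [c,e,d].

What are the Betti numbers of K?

Take the total order a < b < c < d < e < f < g < h < i on the vertex set. Then K (dimension 2) consists of the simplices:

  0-simplices (9): a, b, c, d, e, f, g, h, i
  1-simplices (27): ab, ac, ad, af, ag, ah, bc, be, bf, bg, bi, cd, ce, ch, ci, de, dg, dh, di, ef, eg, eh, fg, fh, fi, gi, hi
  2-simplices (18): abf, abg, acd, ach, adg, afh, bce, bci, beg, bfi, cde, chi, deh, dgi, dhi, efg, efh, fgi

giving chain groups C_0 ≅ Z^9, C_1 ≅ Z^27, C_2 ≅ Z^18.

∂_1: C_1 → C_0 sends each edge [p,q] (with p < q) to q − p.
The 9×27 boundary matrix has rank 8 and Smith normal form diag(1,1,1,1,1,1,1,1).

Boundary ∂_2: C_2 → C_1 sends each 2-simplex [p,q,r] to [q,r] − [p,r] + [p,q]. For instance
  ∂bce = ce − be + bc,
  ∂bci = ci − bi + bc.
The resulting 27×18 matrix has rank 18, and its Smith normal form has invariant factors (1,1,1,1,1,1,1,1,1,1,1,1,1,1,1,1,1,2).

Reading off H_k = ker ∂_k / im ∂_{k+1}:

  H_0: rank C_0 − rank ∂_1 = 9 − 8 = 1, and the invariant factors of ∂_1 are all 1, so H_0 ≅ Z.
  H_1: rank ker ∂_1 − rank ∂_2 = (27 − 8) − 18 = 1, and ∂_2 has invariant factor 2 > 1, so H_1 ≅ Z × Z/2.
  H_2: rank ker ∂_2 − rank ∂_3 = (18 − 18) − 0 = 0, and there is no ∂_3, so H_2 ≅ 0.

As a check, the Euler characteristic is 9 − 27 + 18 = 0, which agrees with 1 − 1 + 0 = 0.
(K is a triangulation of the Klein bottle.)

Hence the Betti numbers are b_0 = 1, b_1 = 1, b_2 = 0.

b_0 = 1, b_1 = 1, b_2 = 0.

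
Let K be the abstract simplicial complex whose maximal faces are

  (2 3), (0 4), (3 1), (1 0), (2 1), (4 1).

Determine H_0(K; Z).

H_0 = Z.

Order the vertices as 0 < 1 < 2 < 3 < 4. Listing each simplex with vertices in this order, K has dimension 1 with simplices:

  0-simplices (5): [0], [1], [2], [3], [4]
  1-simplices (6): [0,1], [0,4], [1,2], [1,3], [1,4], [2,3]

so the chain groups are C_0 ≅ Z^5, C_1 ≅ Z^6.

The boundary map ∂_1: C_1 → C_0 sends each edge [p,q] (with p < q) to q − p. For instance
  ∂[2,3] = [3] − [2].
As a 5×6 matrix over Z this has rank 4, with invariant factors (1,1,1,1).

Computing H_k = (kernel of ∂_k) / (image of ∂_{k+1}):

  H_0: rank C_0 − rank ∂_1 = 5 − 4 = 1, and the invariant factors of ∂_1 are all 1, so H_0 = Z.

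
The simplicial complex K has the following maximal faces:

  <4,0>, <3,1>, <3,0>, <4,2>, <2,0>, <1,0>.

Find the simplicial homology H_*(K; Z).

H_0 = Z,  H_1 = Z^2.

We work with the vertex ordering 0 < 1 < 2 < 3 < 4. The simplices of K, each written with vertices in increasing order, are:

  0-simplices (5): [0], [1], [2], [3], [4]
  1-simplices (6): [0,1], [0,2], [0,3], [0,4], [1,3], [2,4]

giving chain groups C_0 ≅ Z^5, C_1 ≅ Z^6.

∂_1: C_1 → C_0 sends each edge [p,q] (with p < q) to q − p.
The 5×6 boundary matrix has rank 4 and Smith normal form diag(1,1,1,1).

Now H_k = ker ∂_k / im ∂_{k+1}, so:

  H_0: rank C_0 − rank ∂_1 = 5 − 4 = 1, and the invariant factors of ∂_1 are all 1, so H_0 ≅ Z.
  H_1: rank ker ∂_1 − rank ∂_2 = (6 − 4) − 0 = 2, and there is no ∂_2, so H_1 ≅ Z^2.

As a check, the Euler characteristic is 5 − 6 = -1, which agrees with 1 − 2 = -1.
(K is a triangulation of a wedge of 2 circles.)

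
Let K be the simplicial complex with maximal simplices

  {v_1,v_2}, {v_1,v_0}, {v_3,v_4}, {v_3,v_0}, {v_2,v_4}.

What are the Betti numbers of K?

b_0 = 1, b_1 = 1.

We work with the vertex ordering v_0 < v_1 < v_2 < v_3 < v_4. The simplices of K, each written with vertices in increasing order, are:

  0-simplices (5): [v_0], [v_1], [v_2], [v_3], [v_4]
  1-simplices (5): [v_0,v_1], [v_0,v_3], [v_1,v_2], [v_2,v_4], [v_3,v_4]

so the chain groups are C_0 ≅ Z^5, C_1 ≅ Z^5.

∂_1: C_1 → C_0 is given by ∂[p,q] = [q] − [p].
As a 5×5 matrix over Z this has rank 4, with invariant factors (1,1,1,1).

Computing H_k = (kernel of ∂_k) / (image of ∂_{k+1}):

  H_0: rank C_0 − rank ∂_1 = 5 − 4 = 1, and the invariant factors of ∂_1 are all 1, so H_0 = Z.
  H_1: rank ker ∂_1 − rank ∂_2 = (5 − 4) − 0 = 1, and there is no ∂_2, so H_1 = Z.

(K is a triangulation of the circle S^1.)

Hence the Betti numbers are b_0 = 1, b_1 = 1.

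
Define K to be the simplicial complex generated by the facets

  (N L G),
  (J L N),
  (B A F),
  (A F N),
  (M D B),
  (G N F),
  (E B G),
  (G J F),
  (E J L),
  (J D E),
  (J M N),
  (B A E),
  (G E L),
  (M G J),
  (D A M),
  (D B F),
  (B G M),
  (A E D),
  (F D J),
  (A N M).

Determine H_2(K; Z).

Fix the vertex order A < B < D < E < F < G < J < L < M < N and write every simplex with vertices in increasing order. Then dim K = 2 and the simplices of K are:

  0-simplices (10): A, B, D, E, F, G, J, L, M, N
  1-simplices (30): AB, AD, AE, AF, AM, AN, BD, BE, BF, BG, BM, DE, DF, DJ, DM, EG, EJ, EL, FG, FJ, FN, GJ, GL, GM, GN, JL, JM, JN, LN, MN
  2-simplices (20): ABE, ABF, ADE, ADM, AFN, AMN, BDF, BDM, BEG, BGM, DEJ, DFJ, EGL, EJL, FGJ, FGN, GJM, GLN, JLN, JMN

so the chain groups are C_0 ≅ Z^10, C_1 ≅ Z^30, C_2 ≅ Z^20.

The boundary map ∂_1: C_1 → C_0 sends each edge [p,q] (with p < q) to q − p. For instance
  ∂DM = M − D.
The 10×30 boundary matrix has rank 9 and Smith normal form diag(1,1,1,1,1,1,1,1,1).

Boundary ∂_2: C_2 → C_1 acts by ∂[p,q,r] = [q,r] − [p,r] + [p,q]. For instance
  ∂ABF = BF − AF + AB,
  ∂FGJ = GJ − FJ + FG.
As a 30×20 matrix over Z this has rank 20, with invariant factors (1,1,1,1,1,1,1,1,1,1,1,1,1,1,1,1,1,1,1,2).

Now H_k = ker ∂_k / im ∂_{k+1}, so:

  H_2: rank ker ∂_2 − rank ∂_3 = (20 − 20) − 0 = 0, and there is no ∂_3, so H_2 ≅ 0.

H_2 ≅ 0.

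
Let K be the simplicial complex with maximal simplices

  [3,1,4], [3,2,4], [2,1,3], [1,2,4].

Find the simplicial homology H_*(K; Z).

Take the total order 1 < 2 < 3 < 4 on the vertex set. Then K (dimension 2) consists of the simplices:

  0-simplices (4): [1], [2], [3], [4]
  1-simplices (6): [1,2], [1,3], [1,4], [2,3], [2,4], [3,4]
  2-simplices (4): [1,2,3], [1,2,4], [1,3,4], [2,3,4]

Hence C_0 ≅ Z^4, C_1 ≅ Z^6, C_2 ≅ Z^4.

The boundary map ∂_1: C_1 → C_0 maps an edge to its endpoints' difference, ∂[p,q] = q − p. For instance
  ∂[2,3] = [3] − [2].
This gives a 4×6 integer matrix of rank 3; reducing to Smith normal form yields diagonal entries (1,1,1).

∂_2: C_2 → C_1 sends each 2-simplex [p,q,r] to [q,r] − [p,r] + [p,q]. For instance
  ∂[1,2,3] = [2,3] − [1,3] + [1,2],
  ∂[2,3,4] = [3,4] − [2,4] + [2,3].
The resulting 6×4 matrix has rank 3, and its Smith normal form has invariant factors (1,1,1).

Computing H_k = (kernel of ∂_k) / (image of ∂_{k+1}):

  H_0: rank C_0 − rank ∂_1 = 4 − 3 = 1, and the invariant factors of ∂_1 are all 1, so H_0 ≅ Z.
  H_1: rank ker ∂_1 − rank ∂_2 = (6 − 3) − 3 = 0, and the invariant factors of ∂_2 are all 1, so H_1 ≅ 0.
  H_2: rank ker ∂_2 − rank ∂_3 = (4 − 3) − 0 = 1, and there is no ∂_3, so H_2 ≅ Z.

As a check, the Euler characteristic is 4 − 6 + 4 = 2, which agrees with 1 − 0 + 1 = 2.

H_0 ≅ Z,  H_1 = 0,  H_2 ≅ Z.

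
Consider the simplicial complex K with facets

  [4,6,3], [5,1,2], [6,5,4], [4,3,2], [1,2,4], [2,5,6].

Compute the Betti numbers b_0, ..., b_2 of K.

b_0 = 1, b_1 = 1, b_2 = 0.

K has 6 vertices, 12 edges, 6 triangles.
rank ∂_0 = 0, rank ∂_1 = 5 ⇒ b_0 = 6 − 0 − 5 = 1; all invariant factors of ∂_1 are 1 so no torsion. So H_0 ≅ Z.
rank ∂_1 = 5, rank ∂_2 = 6 ⇒ b_1 = 12 − 5 − 6 = 1; all invariant factors of ∂_2 are 1 so no torsion. So H_1 ≅ Z.
rank ∂_2 = 6, rank ∂_3 = 0 ⇒ b_2 = 6 − 6 − 0 = 0. So H_2 ≅ 0.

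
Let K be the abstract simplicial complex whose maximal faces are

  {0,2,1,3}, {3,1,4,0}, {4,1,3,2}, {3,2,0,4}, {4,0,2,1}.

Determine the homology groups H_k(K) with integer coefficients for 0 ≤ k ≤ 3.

H_0 = Z,  H_1 = 0,  H_2 = 0,  H_3 = Z.

We work with the vertex ordering 0 < 1 < 2 < 3 < 4. The simplices of K, each written with vertices in increasing order, are:

  0-simplices (5): [0], [1], [2], [3], [4]
  1-simplices (10): [0,1], [0,2], [0,3], [0,4], [1,2], [1,3], [1,4], [2,3], [2,4], [3,4]
  2-simplices (10): [0,1,2], [0,1,3], [0,1,4], [0,2,3], [0,2,4], [0,3,4], [1,2,3], [1,2,4], [1,3,4], [2,3,4]
  3-simplices (5): [0,1,2,3], [0,1,2,4], [0,1,3,4], [0,2,3,4], [1,2,3,4]

giving chain groups C_0 ≅ Z^5, C_1 ≅ Z^10, C_2 ≅ Z^10, C_3 ≅ Z^5.

Boundary ∂_1: C_1 → C_0 maps an edge to its endpoints' difference, ∂[p,q] = q − p. For instance
  ∂[0,3] = [3] − [0].
The resulting 5×10 matrix has rank 4, and its Smith normal form has invariant factors (1,1,1,1).

The boundary map ∂_2: C_2 → C_1 sends each 2-simplex [p,q,r] to [q,r] − [p,r] + [p,q]. For instance
  ∂[2,3,4] = [3,4] − [2,4] + [2,3],
  ∂[1,3,4] = [3,4] − [1,4] + [1,3].
The resulting 10×10 matrix has rank 6, and its Smith normal form has invariant factors (1,1,1,1,1,1).

The boundary map ∂_3: C_3 → C_2 sends each 3-simplex σ to the alternating sum Σ_i (−1)^i (σ with its i-th vertex removed). For instance
  ∂[0,2,3,4] = [2,3,4] − [0,3,4] + [0,2,4] − [0,2,3],
  ∂[1,2,3,4] = [2,3,4] − [1,3,4] + [1,2,4] − [1,2,3].
As a 10×5 matrix over Z this has rank 4, with invariant factors (1,1,1,1).

From H_k ≅ ker(∂_k) / im(∂_{k+1}) we obtain:

  H_0: rank C_0 − rank ∂_1 = 5 − 4 = 1, and the invariant factors of ∂_1 are all 1, so H_0 ≅ Z.
  H_1: rank ker ∂_1 − rank ∂_2 = (10 − 4) − 6 = 0, and the invariant factors of ∂_2 are all 1, so H_1 ≅ 0.
  H_2: rank ker ∂_2 − rank ∂_3 = (10 − 6) − 4 = 0, and the invariant factors of ∂_3 are all 1, so H_2 ≅ 0.
  H_3: rank ker ∂_3 − rank ∂_4 = (5 − 4) − 0 = 1, and there is no ∂_4, so H_3 ≅ Z.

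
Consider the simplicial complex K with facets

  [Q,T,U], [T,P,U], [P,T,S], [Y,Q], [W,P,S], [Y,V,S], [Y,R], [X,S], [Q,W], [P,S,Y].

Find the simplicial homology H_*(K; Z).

H_0 ≅ Z,  H_1 ≅ Z^2,  H_2 = 0.

K has 10 vertices, 17 edges, 6 triangles.
rank ∂_0 = 0, rank ∂_1 = 9 ⇒ b_0 = 10 − 0 − 9 = 1; all invariant factors of ∂_1 are 1 so no torsion. So H_0 = Z.
rank ∂_1 = 9, rank ∂_2 = 6 ⇒ b_1 = 17 − 9 − 6 = 2; all invariant factors of ∂_2 are 1 so no torsion. So H_1 = Z^2.
rank ∂_2 = 6, rank ∂_3 = 0 ⇒ b_2 = 6 − 6 − 0 = 0. So H_2 = 0.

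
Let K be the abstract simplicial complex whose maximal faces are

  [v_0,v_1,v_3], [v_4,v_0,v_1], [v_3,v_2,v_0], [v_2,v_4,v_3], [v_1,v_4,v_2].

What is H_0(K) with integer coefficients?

H_0 ≅ Z.

K has 5 vertices, 10 edges, 5 triangles.
rank ∂_0 = 0, rank ∂_1 = 4 ⇒ b_0 = 5 − 0 − 4 = 1; all invariant factors of ∂_1 are 1 so no torsion. So H_0 = Z.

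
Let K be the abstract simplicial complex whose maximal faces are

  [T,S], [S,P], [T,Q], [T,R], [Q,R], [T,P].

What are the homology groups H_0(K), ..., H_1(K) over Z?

H_0 ≅ Z,  H_1 ≅ Z^2.

Fix the vertex order P < Q < R < S < T and write every simplex with vertices in increasing order. Then dim K = 1 and the simplices of K are:

  0-simplices (5): P, Q, R, S, T
  1-simplices (6): PS, PT, QR, QT, RT, ST

giving chain groups C_0 ≅ Z^5, C_1 ≅ Z^6.

The boundary map ∂_1: C_1 → C_0 maps an edge to its endpoints' difference, ∂[p,q] = q − p. For instance
  ∂PT = T − P.
The 5×6 boundary matrix has rank 4 and Smith normal form diag(1,1,1,1).

Computing H_k = (kernel of ∂_k) / (image of ∂_{k+1}):

  H_0: rank C_0 − rank ∂_1 = 5 − 4 = 1, and the invariant factors of ∂_1 are all 1, so H_0 = Z.
  H_1: rank ker ∂_1 − rank ∂_2 = (6 − 4) − 0 = 2, and there is no ∂_2, so H_1 = Z^2.

As a check, the Euler characteristic is 5 − 6 = -1, which agrees with 1 − 2 = -1.
(K is a triangulation of a wedge of 2 circles.)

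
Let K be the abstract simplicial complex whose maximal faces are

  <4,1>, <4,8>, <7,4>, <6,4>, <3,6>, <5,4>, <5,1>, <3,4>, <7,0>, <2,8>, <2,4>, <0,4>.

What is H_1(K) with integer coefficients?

H_1 ≅ Z^4.

We work with the vertex ordering 0 < 1 < 2 < 3 < 4 < 5 < 6 < 7 < 8. The simplices of K, each written with vertices in increasing order, are:

  0-simplices (9): [0], [1], [2], [3], [4], [5], [6], [7], [8]
  1-simplices (12): [0,4], [0,7], [1,4], [1,5], [2,4], [2,8], [3,4], [3,6], [4,5], [4,6], [4,7], [4,8]

Hence C_0 ≅ Z^9, C_1 ≅ Z^12.

Boundary ∂_1: C_1 → C_0 maps an edge to its endpoints' difference, ∂[p,q] = q − p.
This gives a 9×12 integer matrix of rank 8; reducing to Smith normal form yields diagonal entries (1,1,1,1,1,1,1,1).

From H_k ≅ ker(∂_k) / im(∂_{k+1}) we obtain:

  H_1: rank ker ∂_1 − rank ∂_2 = (12 − 8) − 0 = 4, and there is no ∂_2, so H_1 = Z^4.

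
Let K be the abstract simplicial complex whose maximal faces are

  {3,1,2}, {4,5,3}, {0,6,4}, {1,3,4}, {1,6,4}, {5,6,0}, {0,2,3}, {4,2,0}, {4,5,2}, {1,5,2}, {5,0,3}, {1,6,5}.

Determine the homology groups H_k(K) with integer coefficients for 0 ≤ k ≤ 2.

Fix the vertex order 0 < 1 < 2 < 3 < 4 < 5 < 6 and write every simplex with vertices in increasing order. Then dim K = 2 and the simplices of K are:

  0-simplices (7): [0], [1], [2], [3], [4], [5], [6]
  1-simplices (18): [0,2], [0,3], [0,4], [0,5], [0,6], [1,2], [1,3], [1,4], [1,5], [1,6], [2,3], [2,4], [2,5], [3,4], [3,5], [4,5], [4,6], [5,6]
  2-simplices (12): [0,2,3], [0,2,4], [0,3,5], [0,4,6], [0,5,6], [1,2,3], [1,2,5], [1,3,4], [1,4,6], [1,5,6], [2,4,5], [3,4,5]

so the chain groups are C_0 ≅ Z^7, C_1 ≅ Z^18, C_2 ≅ Z^12.

The boundary map ∂_1: C_1 → C_0 sends each edge [p,q] (with p < q) to q − p. For instance
  ∂[4,6] = [6] − [4].
As a 7×18 matrix over Z this has rank 6, with invariant factors (1,1,1,1,1,1).

The boundary map ∂_2: C_2 → C_1 acts by ∂[p,q,r] = [q,r] − [p,r] + [p,q]. For instance
  ∂[0,3,5] = [3,5] − [0,5] + [0,3],
  ∂[1,3,4] = [3,4] − [1,4] + [1,3].
The resulting 18×12 matrix has rank 12, and its Smith normal form has invariant factors (1,1,1,1,1,1,1,1,1,1,1,2).

Now H_k = ker ∂_k / im ∂_{k+1}, so:

  H_0: rank C_0 − rank ∂_1 = 7 − 6 = 1, and the invariant factors of ∂_1 are all 1, so H_0 = Z.
  H_1: rank ker ∂_1 − rank ∂_2 = (18 − 6) − 12 = 0, and ∂_2 has invariant factor 2 > 1, so H_1 = Z/2.
  H_2: rank ker ∂_2 − rank ∂_3 = (12 − 12) − 0 = 0, and there is no ∂_3, so H_2 = 0.

As a check, the Euler characteristic is 7 − 18 + 12 = 1, which agrees with 1 − 0 + 0 = 1.

H_0 ≅ Z,  H_1 ≅ Z/2,  H_2 = 0.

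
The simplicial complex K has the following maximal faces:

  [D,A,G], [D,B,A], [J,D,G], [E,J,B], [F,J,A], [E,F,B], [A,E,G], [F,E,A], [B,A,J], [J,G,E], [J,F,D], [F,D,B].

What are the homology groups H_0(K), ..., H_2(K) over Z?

K has 7 vertices, 18 edges, 12 triangles.
rank ∂_0 = 0, rank ∂_1 = 6 ⇒ b_0 = 7 − 0 − 6 = 1; all invariant factors of ∂_1 are 1 so no torsion. So H_0 ≅ Z.
rank ∂_1 = 6, rank ∂_2 = 12 ⇒ b_1 = 18 − 6 − 12 = 0; ∂_2 has invariant factor(s) [2] giving torsion. So H_1 ≅ Z/2Z.
rank ∂_2 = 12, rank ∂_3 = 0 ⇒ b_2 = 12 − 12 − 0 = 0. So H_2 ≅ 0.

H_0 = Z,  H_1 = Z/2Z,  H_2 = 0.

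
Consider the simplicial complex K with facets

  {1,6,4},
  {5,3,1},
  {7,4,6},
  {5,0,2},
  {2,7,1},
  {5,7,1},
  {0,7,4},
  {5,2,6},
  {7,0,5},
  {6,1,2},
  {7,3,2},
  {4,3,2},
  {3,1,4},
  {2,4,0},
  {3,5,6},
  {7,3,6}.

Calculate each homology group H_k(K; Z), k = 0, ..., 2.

We work with the vertex ordering 0 < 1 < 2 < 3 < 4 < 5 < 6 < 7. The simplices of K, each written with vertices in increasing order, are:

  0-simplices (8): [0], [1], [2], [3], [4], [5], [6], [7]
  1-simplices (24): (24 of them)
  2-simplices (16): [0,2,4], [0,2,5], [0,4,7], [0,5,7], [1,2,6], [1,2,7], [1,3,4], [1,3,5], [1,4,6], [1,5,7], [2,3,4], [2,3,7], [2,5,6], [3,5,6], [3,6,7], [4,6,7]

giving chain groups C_0 ≅ Z^8, C_1 ≅ Z^24, C_2 ≅ Z^16.

The boundary map ∂_1: C_1 → C_0 sends each edge [p,q] (with p < q) to q − p.
As a 8×24 matrix over Z this has rank 7, with invariant factors (1,1,1,1,1,1,1).

∂_2: C_2 → C_1 acts by ∂[p,q,r] = [q,r] − [p,r] + [p,q]. For instance
  ∂[1,4,6] = [4,6] − [1,6] + [1,4],
  ∂[1,3,4] = [3,4] − [1,4] + [1,3].
The resulting 24×16 matrix has rank 15, and its Smith normal form has invariant factors (1,1,1,1,1,1,1,1,1,1,1,1,1,1,1).

From H_k ≅ ker(∂_k) / im(∂_{k+1}) we obtain:

  H_0: rank C_0 − rank ∂_1 = 8 − 7 = 1, and the invariant factors of ∂_1 are all 1, so H_0 ≅ Z.
  H_1: rank ker ∂_1 − rank ∂_2 = (24 − 7) − 15 = 2, and the invariant factors of ∂_2 are all 1, so H_1 ≅ Z^2.
  H_2: rank ker ∂_2 − rank ∂_3 = (16 − 15) − 0 = 1, and there is no ∂_3, so H_2 ≅ Z.

H_0 = Z,  H_1 = Z^2,  H_2 = Z.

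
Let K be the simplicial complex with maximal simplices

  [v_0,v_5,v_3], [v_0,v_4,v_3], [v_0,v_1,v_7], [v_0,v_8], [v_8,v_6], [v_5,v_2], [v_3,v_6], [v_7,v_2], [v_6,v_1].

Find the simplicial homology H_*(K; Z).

K has 9 vertices, 14 edges, 3 triangles.
rank ∂_0 = 0, rank ∂_1 = 8 ⇒ b_0 = 9 − 0 − 8 = 1; all invariant factors of ∂_1 are 1 so no torsion. So H_0 = Z.
rank ∂_1 = 8, rank ∂_2 = 3 ⇒ b_1 = 14 − 8 − 3 = 3; all invariant factors of ∂_2 are 1 so no torsion. So H_1 = Z^3.
rank ∂_2 = 3, rank ∂_3 = 0 ⇒ b_2 = 3 − 3 − 0 = 0. So H_2 = 0.

H_0 ≅ Z,  H_1 ≅ Z^3,  H_2 = 0.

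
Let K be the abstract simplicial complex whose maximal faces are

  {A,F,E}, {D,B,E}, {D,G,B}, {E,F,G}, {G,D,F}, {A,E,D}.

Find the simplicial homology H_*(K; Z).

H_0 ≅ Z,  H_1 ≅ Z,  H_2 = 0.

We work with the vertex ordering A < B < D < E < F < G. The simplices of K, each written with vertices in increasing order, are:

  0-simplices (6): A, B, D, E, F, G
  1-simplices (12): AD, AE, AF, BD, BE, BG, DE, DF, DG, EF, EG, FG
  2-simplices (6): ADE, AEF, BDE, BDG, DFG, EFG

giving chain groups C_0 ≅ Z^6, C_1 ≅ Z^12, C_2 ≅ Z^6.

Boundary ∂_1: C_1 → C_0 sends each edge [p,q] (with p < q) to q − p.
This gives a 6×12 integer matrix of rank 5; reducing to Smith normal form yields diagonal entries (1,1,1,1,1).

∂_2: C_2 → C_1 sends each 2-simplex [p,q,r] to [q,r] − [p,r] + [p,q]. For instance
  ∂BDG = DG − BG + BD,
  ∂EFG = FG − EG + EF.
As a 12×6 matrix over Z this has rank 6, with invariant factors (1,1,1,1,1,1).

Reading off H_k = ker ∂_k / im ∂_{k+1}:

  H_0: rank C_0 − rank ∂_1 = 6 − 5 = 1, and the invariant factors of ∂_1 are all 1, so H_0 = Z.
  H_1: rank ker ∂_1 − rank ∂_2 = (12 − 5) − 6 = 1, and the invariant factors of ∂_2 are all 1, so H_1 = Z.
  H_2: rank ker ∂_2 − rank ∂_3 = (6 − 6) − 0 = 0, and there is no ∂_3, so H_2 = 0.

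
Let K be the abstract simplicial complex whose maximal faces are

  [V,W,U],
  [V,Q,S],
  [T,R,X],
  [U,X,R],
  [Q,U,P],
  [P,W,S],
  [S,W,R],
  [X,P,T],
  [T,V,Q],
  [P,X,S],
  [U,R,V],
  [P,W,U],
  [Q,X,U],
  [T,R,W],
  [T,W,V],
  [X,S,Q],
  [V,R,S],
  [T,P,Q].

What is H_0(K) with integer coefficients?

H_0 = Z.

Take the total order P < Q < R < S < T < U < V < W < X on the vertex set. Then K (dimension 2) consists of the simplices:

  0-simplices (9): P, Q, R, S, T, U, V, W, X
  1-simplices (27): PQ, PS, PT, PU, PW, PX, QS, QT, QU, QV, QX, RS, RT, RU, RV, RW, RX, SV, SW, SX, TV, TW, TX, UV, UW, UX, VW
  2-simplices (18): PQT, PQU, PSW, PSX, PTX, PUW, QSV, QSX, QTV, QUX, RSV, RSW, RTW, RTX, RUV, RUX, TVW, UVW

Hence C_0 ≅ Z^9, C_1 ≅ Z^27, C_2 ≅ Z^18.

The boundary map ∂_1: C_1 → C_0 maps an edge to its endpoints' difference, ∂[p,q] = q − p. For instance
  ∂RV = V − R.
As a 9×27 matrix over Z this has rank 8, with invariant factors (1,1,1,1,1,1,1,1).

Boundary ∂_2: C_2 → C_1 acts by ∂[p,q,r] = [q,r] − [p,r] + [p,q]. For instance
  ∂RSV = SV − RV + RS,
  ∂RUV = UV − RV + RU.
The resulting 27×18 matrix has rank 18, and its Smith normal form has invariant factors (1,1,1,1,1,1,1,1,1,1,1,1,1,1,1,1,1,2).

Reading off H_k = ker ∂_k / im ∂_{k+1}:

  H_0: rank C_0 − rank ∂_1 = 9 − 8 = 1, and the invariant factors of ∂_1 are all 1, so H_0 ≅ Z.

(K is a triangulation of the Klein bottle.)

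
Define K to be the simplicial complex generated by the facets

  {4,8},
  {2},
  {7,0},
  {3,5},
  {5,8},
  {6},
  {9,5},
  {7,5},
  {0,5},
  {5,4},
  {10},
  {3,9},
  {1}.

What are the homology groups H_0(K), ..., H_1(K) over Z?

Order the vertices as 0 < 1 < 2 < 3 < 4 < 5 < 6 < 7 < 8 < 9 < 10. Listing each simplex with vertices in this order, K has dimension 1 with simplices:

  0-simplices (11): [0], [1], [2], [3], [4], [5], [6], [7], [8], [9], [10]
  1-simplices (9): [0,5], [0,7], [3,5], [3,9], [4,5], [4,8], [5,7], [5,8], [5,9]

Hence C_0 ≅ Z^11, C_1 ≅ Z^9.

∂_1: C_1 → C_0 sends each edge [p,q] (with p < q) to q − p.
As a 11×9 matrix over Z this has rank 6, with invariant factors (1,1,1,1,1,1).

Reading off H_k = ker ∂_k / im ∂_{k+1}:

  H_0: rank C_0 − rank ∂_1 = 11 − 6 = 5, and the invariant factors of ∂_1 are all 1, so H_0 = Z^5.
  H_1: rank ker ∂_1 − rank ∂_2 = (9 − 6) − 0 = 3, and there is no ∂_2, so H_1 = Z^3.

H_0 = Z^5,  H_1 = Z^3.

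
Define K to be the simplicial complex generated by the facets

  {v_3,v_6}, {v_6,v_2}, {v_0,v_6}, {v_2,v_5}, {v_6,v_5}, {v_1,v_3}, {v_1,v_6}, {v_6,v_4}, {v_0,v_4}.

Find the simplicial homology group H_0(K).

Fix the vertex order v_0 < v_1 < v_2 < v_3 < v_4 < v_5 < v_6 and write every simplex with vertices in increasing order. Then dim K = 1 and the simplices of K are:

  0-simplices (7): [v_0], [v_1], [v_2], [v_3], [v_4], [v_5], [v_6]
  1-simplices (9): [v_0,v_4], [v_0,v_6], [v_1,v_3], [v_1,v_6], [v_2,v_5], [v_2,v_6], [v_3,v_6], [v_4,v_6], [v_5,v_6]

Hence C_0 ≅ Z^7, C_1 ≅ Z^9.

The boundary map ∂_1: C_1 → C_0 maps an edge to its endpoints' difference, ∂[p,q] = q − p. For instance
  ∂[v_3,v_6] = [v_6] − [v_3].
This gives a 7×9 integer matrix of rank 6; reducing to Smith normal form yields diagonal entries (1,1,1,1,1,1).

Now H_k = ker ∂_k / im ∂_{k+1}, so:

  H_0: rank C_0 − rank ∂_1 = 7 − 6 = 1, and the invariant factors of ∂_1 are all 1, so H_0 ≅ Z.

(K is a triangulation of a wedge of 3 circles.)

H_0 ≅ Z.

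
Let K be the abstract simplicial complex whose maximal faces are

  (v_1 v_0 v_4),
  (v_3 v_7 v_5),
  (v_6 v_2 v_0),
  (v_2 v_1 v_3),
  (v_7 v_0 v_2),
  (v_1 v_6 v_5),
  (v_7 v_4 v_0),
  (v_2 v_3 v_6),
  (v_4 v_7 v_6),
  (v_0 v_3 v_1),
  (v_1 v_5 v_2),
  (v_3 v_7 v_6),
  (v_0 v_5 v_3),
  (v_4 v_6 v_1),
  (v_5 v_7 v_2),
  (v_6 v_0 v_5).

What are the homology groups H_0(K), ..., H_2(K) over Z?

We work with the vertex ordering v_0 < v_1 < v_2 < v_3 < v_4 < v_5 < v_6 < v_7. The simplices of K, each written with vertices in increasing order, are:

  0-simplices (8): [v_0], [v_1], [v_2], [v_3], [v_4], [v_5], [v_6], [v_7]
  1-simplices (24): (24 of them)
  2-simplices (16): (16 of them)

giving chain groups C_0 ≅ Z^8, C_1 ≅ Z^24, C_2 ≅ Z^16.

Boundary ∂_1: C_1 → C_0 is given by ∂[p,q] = [q] − [p].
The 8×24 boundary matrix has rank 7 and Smith normal form diag(1,1,1,1,1,1,1).

The boundary map ∂_2: C_2 → C_1 sends each 2-simplex [p,q,r] to [q,r] − [p,r] + [p,q]. For instance
  ∂[v_0,v_2,v_7] = [v_2,v_7] − [v_0,v_7] + [v_0,v_2],
  ∂[v_3,v_6,v_7] = [v_6,v_7] − [v_3,v_7] + [v_3,v_6].
The 24×16 boundary matrix has rank 15 and Smith normal form diag(1,1,1,1,1,1,1,1,1,1,1,1,1,1,1).

Computing H_k = (kernel of ∂_k) / (image of ∂_{k+1}):

  H_0: rank C_0 − rank ∂_1 = 8 − 7 = 1, and the invariant factors of ∂_1 are all 1, so H_0 = Z.
  H_1: rank ker ∂_1 − rank ∂_2 = (24 − 7) − 15 = 2, and the invariant factors of ∂_2 are all 1, so H_1 = Z^2.
  H_2: rank ker ∂_2 − rank ∂_3 = (16 − 15) − 0 = 1, and there is no ∂_3, so H_2 = Z.

(K is a triangulation of the torus T^2.)

H_0 ≅ Z,  H_1 ≅ Z^2,  H_2 ≅ Z.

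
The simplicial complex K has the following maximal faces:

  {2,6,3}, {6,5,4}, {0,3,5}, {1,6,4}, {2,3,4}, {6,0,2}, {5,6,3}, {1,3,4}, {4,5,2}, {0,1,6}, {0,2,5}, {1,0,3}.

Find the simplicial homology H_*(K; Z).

H_0 ≅ Z,  H_1 ≅ Z_2,  H_2 = 0.

K has 7 vertices, 18 edges, 12 triangles.
rank ∂_0 = 0, rank ∂_1 = 6 ⇒ b_0 = 7 − 0 − 6 = 1; all invariant factors of ∂_1 are 1 so no torsion. So H_0 = Z.
rank ∂_1 = 6, rank ∂_2 = 12 ⇒ b_1 = 18 − 6 − 12 = 0; ∂_2 has invariant factor(s) [2] giving torsion. So H_1 = Z_2.
rank ∂_2 = 12, rank ∂_3 = 0 ⇒ b_2 = 12 − 12 − 0 = 0. So H_2 = 0.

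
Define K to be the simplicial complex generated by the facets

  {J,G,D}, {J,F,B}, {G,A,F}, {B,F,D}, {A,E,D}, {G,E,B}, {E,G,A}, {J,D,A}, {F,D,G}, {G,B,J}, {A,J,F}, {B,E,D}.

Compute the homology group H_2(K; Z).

H_2 ≅ 0.

Fix the vertex order A < B < D < E < F < G < J and write every simplex with vertices in increasing order. Then dim K = 2 and the simplices of K are:

  0-simplices (7): A, B, D, E, F, G, J
  1-simplices (18): AD, AE, AF, AG, AJ, BD, BE, BF, BG, BJ, DE, DF, DG, DJ, EG, FG, FJ, GJ
  2-simplices (12): ADE, ADJ, AEG, AFG, AFJ, BDE, BDF, BEG, BFJ, BGJ, DFG, DGJ

so the chain groups are C_0 ≅ Z^7, C_1 ≅ Z^18, C_2 ≅ Z^12.

The boundary map ∂_1: C_1 → C_0 maps an edge to its endpoints' difference, ∂[p,q] = q − p. For instance
  ∂DG = G − D.
This gives a 7×18 integer matrix of rank 6; reducing to Smith normal form yields diagonal entries (1,1,1,1,1,1).

∂_2: C_2 → C_1 maps a triangle to the signed sum of its edges. For instance
  ∂ADJ = DJ − AJ + AD,
  ∂BFJ = FJ − BJ + BF.
As a 18×12 matrix over Z this has rank 12, with invariant factors (1,1,1,1,1,1,1,1,1,1,1,2).

Now H_k = ker ∂_k / im ∂_{k+1}, so:

  H_2: rank ker ∂_2 − rank ∂_3 = (12 − 12) − 0 = 0, and there is no ∂_3, so H_2 ≅ 0.

(K is a triangulation of the real projective plane RP^2.)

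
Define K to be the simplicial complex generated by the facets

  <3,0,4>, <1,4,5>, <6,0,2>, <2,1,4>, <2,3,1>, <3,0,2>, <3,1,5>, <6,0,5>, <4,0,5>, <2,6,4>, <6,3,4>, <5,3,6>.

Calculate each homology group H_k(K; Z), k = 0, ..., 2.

Order the vertices as 0 < 1 < 2 < 3 < 4 < 5 < 6. Listing each simplex with vertices in this order, K has dimension 2 with simplices:

  0-simplices (7): [0], [1], [2], [3], [4], [5], [6]
  1-simplices (18): [0,2], [0,3], [0,4], [0,5], [0,6], [1,2], [1,3], [1,4], [1,5], [2,3], [2,4], [2,6], [3,4], [3,5], [3,6], [4,5], [4,6], [5,6]
  2-simplices (12): [0,2,3], [0,2,6], [0,3,4], [0,4,5], [0,5,6], [1,2,3], [1,2,4], [1,3,5], [1,4,5], [2,4,6], [3,4,6], [3,5,6]

so the chain groups are C_0 ≅ Z^7, C_1 ≅ Z^18, C_2 ≅ Z^12.

Boundary ∂_1: C_1 → C_0 sends each edge [p,q] (with p < q) to q − p.
The resulting 7×18 matrix has rank 6, and its Smith normal form has invariant factors (1,1,1,1,1,1).

∂_2: C_2 → C_1 sends each 2-simplex [p,q,r] to [q,r] − [p,r] + [p,q]. For instance
  ∂[0,2,6] = [2,6] − [0,6] + [0,2],
  ∂[3,4,6] = [4,6] − [3,6] + [3,4].
The 18×12 boundary matrix has rank 12 and Smith normal form diag(1,1,1,1,1,1,1,1,1,1,1,2).

Reading off H_k = ker ∂_k / im ∂_{k+1}:

  H_0: rank C_0 − rank ∂_1 = 7 − 6 = 1, and the invariant factors of ∂_1 are all 1, so H_0 ≅ Z.
  H_1: rank ker ∂_1 − rank ∂_2 = (18 − 6) − 12 = 0, and ∂_2 has invariant factor 2 > 1, so H_1 ≅ Z/2.
  H_2: rank ker ∂_2 − rank ∂_3 = (12 − 12) − 0 = 0, and there is no ∂_3, so H_2 ≅ 0.

H_0 ≅ Z,  H_1 ≅ Z/2,  H_2 = 0.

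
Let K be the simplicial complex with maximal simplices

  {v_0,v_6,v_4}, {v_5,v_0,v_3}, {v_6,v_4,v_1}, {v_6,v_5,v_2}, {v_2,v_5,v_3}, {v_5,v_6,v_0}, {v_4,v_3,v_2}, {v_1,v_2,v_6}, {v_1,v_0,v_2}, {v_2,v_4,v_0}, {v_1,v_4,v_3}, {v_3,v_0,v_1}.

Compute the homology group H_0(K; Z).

We work with the vertex ordering v_0 < v_1 < v_2 < v_3 < v_4 < v_5 < v_6. The simplices of K, each written with vertices in increasing order, are:

  0-simplices (7): [v_0], [v_1], [v_2], [v_3], [v_4], [v_5], [v_6]
  1-simplices (18): (18 of them)
  2-simplices (12): (12 of them)

giving chain groups C_0 ≅ Z^7, C_1 ≅ Z^18, C_2 ≅ Z^12.

The boundary map ∂_1: C_1 → C_0 maps an edge to its endpoints' difference, ∂[p,q] = q − p. For instance
  ∂[v_5,v_6] = [v_6] − [v_5].
The 7×18 boundary matrix has rank 6 and Smith normal form diag(1,1,1,1,1,1).

The boundary map ∂_2: C_2 → C_1 acts by ∂[p,q,r] = [q,r] − [p,r] + [p,q]. For instance
  ∂[v_0,v_2,v_4] = [v_2,v_4] − [v_0,v_4] + [v_0,v_2],
  ∂[v_0,v_1,v_3] = [v_1,v_3] − [v_0,v_3] + [v_0,v_1].
The 18×12 boundary matrix has rank 12 and Smith normal form diag(1,1,1,1,1,1,1,1,1,1,1,2).

Reading off H_k = ker ∂_k / im ∂_{k+1}:

  H_0: rank C_0 − rank ∂_1 = 7 − 6 = 1, and the invariant factors of ∂_1 are all 1, so H_0 ≅ Z.

(K is a triangulation of the real projective plane RP^2.)

H_0 ≅ Z.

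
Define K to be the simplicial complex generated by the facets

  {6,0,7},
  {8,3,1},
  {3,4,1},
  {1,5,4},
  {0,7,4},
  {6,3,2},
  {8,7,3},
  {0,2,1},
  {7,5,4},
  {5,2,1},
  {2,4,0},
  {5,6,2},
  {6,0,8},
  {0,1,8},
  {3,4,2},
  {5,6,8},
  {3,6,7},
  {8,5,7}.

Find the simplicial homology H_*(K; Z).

We work with the vertex ordering 0 < 1 < 2 < 3 < 4 < 5 < 6 < 7 < 8. The simplices of K, each written with vertices in increasing order, are:

  0-simplices (9): [0], [1], [2], [3], [4], [5], [6], [7], [8]
  1-simplices (27): (27 of them)
  2-simplices (18): [0,1,2], [0,1,8], [0,2,4], [0,4,7], [0,6,7], [0,6,8], [1,2,5], [1,3,4], [1,3,8], [1,4,5], [2,3,4], [2,3,6], [2,5,6], [3,6,7], [3,7,8], [4,5,7], [5,6,8], [5,7,8]

giving chain groups C_0 ≅ Z^9, C_1 ≅ Z^27, C_2 ≅ Z^18.

∂_1: C_1 → C_0 sends each edge [p,q] (with p < q) to q − p. For instance
  ∂[1,8] = [8] − [1].
The 9×27 boundary matrix has rank 8 and Smith normal form diag(1,1,1,1,1,1,1,1).

Boundary ∂_2: C_2 → C_1 sends each 2-simplex [p,q,r] to [q,r] − [p,r] + [p,q]. For instance
  ∂[2,5,6] = [5,6] − [2,6] + [2,5],
  ∂[3,7,8] = [7,8] − [3,8] + [3,7].
This gives a 27×18 integer matrix of rank 18; reducing to Smith normal form yields diagonal entries (1,1,1,1,1,1,1,1,1,1,1,1,1,1,1,1,1,2).

Reading off H_k = ker ∂_k / im ∂_{k+1}:

  H_0: rank C_0 − rank ∂_1 = 9 − 8 = 1, and the invariant factors of ∂_1 are all 1, so H_0 = Z.
  H_1: rank ker ∂_1 − rank ∂_2 = (27 − 8) − 18 = 1, and ∂_2 has invariant factor 2 > 1, so H_1 = Z × Z/2.
  H_2: rank ker ∂_2 − rank ∂_3 = (18 − 18) − 0 = 0, and there is no ∂_3, so H_2 = 0.

(K is a triangulation of the Klein bottle.)

H_0 ≅ Z,  H_1 ≅ Z × Z/2,  H_2 = 0.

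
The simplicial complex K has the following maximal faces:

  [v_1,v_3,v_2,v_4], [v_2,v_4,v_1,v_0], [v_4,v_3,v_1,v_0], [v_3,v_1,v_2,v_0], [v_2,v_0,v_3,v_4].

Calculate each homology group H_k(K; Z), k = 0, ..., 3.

Take the total order v_0 < v_1 < v_2 < v_3 < v_4 on the vertex set. Then K (dimension 3) consists of the simplices:

  0-simplices (5): [v_0], [v_1], [v_2], [v_3], [v_4]
  1-simplices (10): [v_0,v_1], [v_0,v_2], [v_0,v_3], [v_0,v_4], [v_1,v_2], [v_1,v_3], [v_1,v_4], [v_2,v_3], [v_2,v_4], [v_3,v_4]
  2-simplices (10): [v_0,v_1,v_2], [v_0,v_1,v_3], [v_0,v_1,v_4], [v_0,v_2,v_3], [v_0,v_2,v_4], [v_0,v_3,v_4], [v_1,v_2,v_3], [v_1,v_2,v_4], [v_1,v_3,v_4], [v_2,v_3,v_4]
  3-simplices (5): [v_0,v_1,v_2,v_3], [v_0,v_1,v_2,v_4], [v_0,v_1,v_3,v_4], [v_0,v_2,v_3,v_4], [v_1,v_2,v_3,v_4]

Hence C_0 ≅ Z^5, C_1 ≅ Z^10, C_2 ≅ Z^10, C_3 ≅ Z^5.

∂_1: C_1 → C_0 maps an edge to its endpoints' difference, ∂[p,q] = q − p.
The 5×10 boundary matrix has rank 4 and Smith normal form diag(1,1,1,1).

∂_2: C_2 → C_1 sends each 2-simplex [p,q,r] to [q,r] − [p,r] + [p,q]. For instance
  ∂[v_0,v_1,v_3] = [v_1,v_3] − [v_0,v_3] + [v_0,v_1],
  ∂[v_0,v_2,v_3] = [v_2,v_3] − [v_0,v_3] + [v_0,v_2].
The resulting 10×10 matrix has rank 6, and its Smith normal form has invariant factors (1,1,1,1,1,1).

Boundary ∂_3: C_3 → C_2 sends each 3-simplex σ to the alternating sum Σ_i (−1)^i (σ with its i-th vertex removed). For instance
  ∂[v_1,v_2,v_3,v_4] = [v_2,v_3,v_4] − [v_1,v_3,v_4] + [v_1,v_2,v_4] − [v_1,v_2,v_3],
  ∂[v_0,v_1,v_2,v_4] = [v_1,v_2,v_4] − [v_0,v_2,v_4] + [v_0,v_1,v_4] − [v_0,v_1,v_2].
The 10×5 boundary matrix has rank 4 and Smith normal form diag(1,1,1,1).

Computing H_k = (kernel of ∂_k) / (image of ∂_{k+1}):

  H_0: rank C_0 − rank ∂_1 = 5 − 4 = 1, and the invariant factors of ∂_1 are all 1, so H_0 = Z.
  H_1: rank ker ∂_1 − rank ∂_2 = (10 − 4) − 6 = 0, and the invariant factors of ∂_2 are all 1, so H_1 = 0.
  H_2: rank ker ∂_2 − rank ∂_3 = (10 − 6) − 4 = 0, and the invariant factors of ∂_3 are all 1, so H_2 = 0.
  H_3: rank ker ∂_3 − rank ∂_4 = (5 − 4) − 0 = 1, and there is no ∂_4, so H_3 = Z.

As a check, the Euler characteristic is 5 − 10 + 10 − 5 = 0, which agrees with 1 − 0 + 0 − 1 = 0.

H_0 ≅ Z,  H_1 = 0,  H_2 = 0,  H_3 ≅ Z.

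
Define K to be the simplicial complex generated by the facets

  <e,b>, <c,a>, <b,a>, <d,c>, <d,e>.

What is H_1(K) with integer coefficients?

H_1 = Z.

K has 5 vertices, 5 edges.
rank ∂_1 = 4, rank ∂_2 = 0 ⇒ b_1 = 5 − 4 − 0 = 1. So H_1 = Z.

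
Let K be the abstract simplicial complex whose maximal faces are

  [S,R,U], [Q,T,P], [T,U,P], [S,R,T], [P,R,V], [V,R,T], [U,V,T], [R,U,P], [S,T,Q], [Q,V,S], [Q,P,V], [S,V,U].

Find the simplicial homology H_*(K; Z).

H_0 = Z,  H_1 = Z/2,  H_2 = 0.

K has 7 vertices, 18 edges, 12 triangles.
rank ∂_0 = 0, rank ∂_1 = 6 ⇒ b_0 = 7 − 0 − 6 = 1; all invariant factors of ∂_1 are 1 so no torsion. So H_0 ≅ Z.
rank ∂_1 = 6, rank ∂_2 = 12 ⇒ b_1 = 18 − 6 − 12 = 0; ∂_2 has invariant factor(s) [2] giving torsion. So H_1 ≅ Z/2.
rank ∂_2 = 12, rank ∂_3 = 0 ⇒ b_2 = 12 − 12 − 0 = 0. So H_2 ≅ 0.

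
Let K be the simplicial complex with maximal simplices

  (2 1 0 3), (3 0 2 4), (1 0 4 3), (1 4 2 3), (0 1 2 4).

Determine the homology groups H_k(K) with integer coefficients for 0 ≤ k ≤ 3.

H_0 ≅ Z,  H_1 = 0,  H_2 = 0,  H_3 ≅ Z.

We work with the vertex ordering 0 < 1 < 2 < 3 < 4. The simplices of K, each written with vertices in increasing order, are:

  0-simplices (5): [0], [1], [2], [3], [4]
  1-simplices (10): [0,1], [0,2], [0,3], [0,4], [1,2], [1,3], [1,4], [2,3], [2,4], [3,4]
  2-simplices (10): [0,1,2], [0,1,3], [0,1,4], [0,2,3], [0,2,4], [0,3,4], [1,2,3], [1,2,4], [1,3,4], [2,3,4]
  3-simplices (5): [0,1,2,3], [0,1,2,4], [0,1,3,4], [0,2,3,4], [1,2,3,4]

so the chain groups are C_0 ≅ Z^5, C_1 ≅ Z^10, C_2 ≅ Z^10, C_3 ≅ Z^5.

∂_1: C_1 → C_0 sends each edge [p,q] (with p < q) to q − p. For instance
  ∂[0,1] = [1] − [0].
The 5×10 boundary matrix has rank 4 and Smith normal form diag(1,1,1,1).

∂_2: C_2 → C_1 sends each 2-simplex [p,q,r] to [q,r] − [p,r] + [p,q]. For instance
  ∂[0,2,4] = [2,4] − [0,4] + [0,2],
  ∂[0,2,3] = [2,3] − [0,3] + [0,2].
As a 10×10 matrix over Z this has rank 6, with invariant factors (1,1,1,1,1,1).

Boundary ∂_3: C_3 → C_2 sends each 3-simplex σ to the alternating sum Σ_i (−1)^i (σ with its i-th vertex removed). For instance
  ∂[0,2,3,4] = [2,3,4] − [0,3,4] + [0,2,4] − [0,2,3],
  ∂[0,1,2,4] = [1,2,4] − [0,2,4] + [0,1,4] − [0,1,2].
This gives a 10×5 integer matrix of rank 4; reducing to Smith normal form yields diagonal entries (1,1,1,1).

Reading off H_k = ker ∂_k / im ∂_{k+1}:

  H_0: rank C_0 − rank ∂_1 = 5 − 4 = 1, and the invariant factors of ∂_1 are all 1, so H_0 = Z.
  H_1: rank ker ∂_1 − rank ∂_2 = (10 − 4) − 6 = 0, and the invariant factors of ∂_2 are all 1, so H_1 = 0.
  H_2: rank ker ∂_2 − rank ∂_3 = (10 − 6) − 4 = 0, and the invariant factors of ∂_3 are all 1, so H_2 = 0.
  H_3: rank ker ∂_3 − rank ∂_4 = (5 − 4) − 0 = 1, and there is no ∂_4, so H_3 = Z.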